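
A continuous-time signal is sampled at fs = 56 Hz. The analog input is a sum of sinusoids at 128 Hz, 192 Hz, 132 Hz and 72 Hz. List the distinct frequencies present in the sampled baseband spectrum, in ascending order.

16 Hz, 20 Hz, 24 Hz

fs/2 = 28 Hz.
128 Hz mod fs = 16 Hz.
16 Hz ≤ fs/2 = 28 Hz, appears at 16 Hz.
192 Hz mod fs = 24 Hz.
24 Hz ≤ fs/2 = 28 Hz, appears at 24 Hz.
132 Hz mod fs = 20 Hz.
20 Hz ≤ fs/2 = 28 Hz, appears at 20 Hz.
72 Hz mod fs = 16 Hz.
16 Hz ≤ fs/2 = 28 Hz, appears at 16 Hz.
Distinct values: {16 Hz, 20 Hz, 24 Hz}.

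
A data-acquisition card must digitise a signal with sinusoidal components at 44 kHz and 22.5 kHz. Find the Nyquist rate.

88 kHz

Highest-frequency component: 44 kHz.
Nyquist rate = 2 × 44 kHz = 88 kHz.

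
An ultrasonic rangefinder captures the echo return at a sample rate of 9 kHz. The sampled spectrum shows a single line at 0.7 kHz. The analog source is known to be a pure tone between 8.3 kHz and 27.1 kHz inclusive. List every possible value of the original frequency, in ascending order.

Frequencies that alias to 0.7 kHz are k·fs ± 0.7 kHz for integer k ≥ 0.
k=0: 0.7 kHz.
k=1: 8.3 kHz, 9.7 kHz.
k=2: 17.3 kHz, 18.7 kHz.
k=3: 26.3 kHz, 27.7 kHz.
k=4: 35.3 kHz, 36.7 kHz.
Within [8.3 kHz, 27.1 kHz]: 8.3 kHz, 9.7 kHz, 17.3 kHz, 18.7 kHz, 26.3 kHz.

8.3 kHz, 9.7 kHz, 17.3 kHz, 18.7 kHz, 26.3 kHz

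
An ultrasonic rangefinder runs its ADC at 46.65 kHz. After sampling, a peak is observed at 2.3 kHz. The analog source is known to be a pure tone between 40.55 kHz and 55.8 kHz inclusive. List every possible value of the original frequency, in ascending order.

Frequencies that alias to 2.3 kHz are k·fs ± 2.3 kHz for integer k ≥ 0.
k=0: 2.3 kHz.
k=1: 44.35 kHz, 48.95 kHz.
k=2: 91 kHz, 95.6 kHz.
Within [40.55 kHz, 55.8 kHz]: 44.35 kHz, 48.95 kHz.

44.35 kHz, 48.95 kHz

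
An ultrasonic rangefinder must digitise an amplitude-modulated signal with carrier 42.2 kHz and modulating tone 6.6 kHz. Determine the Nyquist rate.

97.6 kHz

AM sidebands sit at fc ± fm = 35.6 kHz and 48.8 kHz.
Highest-frequency component: 48.8 kHz.
Nyquist rate = 2 × 48.8 kHz = 97.6 kHz.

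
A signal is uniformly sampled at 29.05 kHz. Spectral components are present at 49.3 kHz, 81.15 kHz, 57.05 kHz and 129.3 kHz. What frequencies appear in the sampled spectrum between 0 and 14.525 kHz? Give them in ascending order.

1.05 kHz, 6 kHz, 8.8 kHz, 13.1 kHz

fs/2 = 14.525 kHz.
49.3 kHz mod fs = 20.25 kHz.
20.25 kHz > fs/2 = 14.525 kHz, folds to fs − 20.25 kHz = 8.8 kHz.
81.15 kHz mod fs = 23.05 kHz.
23.05 kHz > fs/2 = 14.525 kHz, folds to fs − 23.05 kHz = 6 kHz.
57.05 kHz mod fs = 28 kHz.
28 kHz > fs/2 = 14.525 kHz, folds to fs − 28 kHz = 1.05 kHz.
129.3 kHz mod fs = 13.1 kHz.
13.1 kHz ≤ fs/2 = 14.525 kHz, appears at 13.1 kHz.
Distinct values: {1.05 kHz, 6 kHz, 8.8 kHz, 13.1 kHz}.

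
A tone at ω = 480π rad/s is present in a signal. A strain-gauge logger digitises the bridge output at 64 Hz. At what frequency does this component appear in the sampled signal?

16 Hz

ω = 480π rad/s → f = ω/(2π) = 240 Hz.
240 Hz mod fs = 48 Hz.
48 Hz > fs/2 = 32 Hz, folds to fs − 48 Hz = 16 Hz.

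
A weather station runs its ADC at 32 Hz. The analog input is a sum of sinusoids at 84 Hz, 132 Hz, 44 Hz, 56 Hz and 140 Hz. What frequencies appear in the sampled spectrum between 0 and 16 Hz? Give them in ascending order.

fs/2 = 16 Hz.
84 Hz mod fs = 20 Hz.
20 Hz > fs/2 = 16 Hz, folds to fs − 20 Hz = 12 Hz.
132 Hz mod fs = 4 Hz.
4 Hz ≤ fs/2 = 16 Hz, appears at 4 Hz.
44 Hz mod fs = 12 Hz.
12 Hz ≤ fs/2 = 16 Hz, appears at 12 Hz.
56 Hz mod fs = 24 Hz.
24 Hz > fs/2 = 16 Hz, folds to fs − 24 Hz = 8 Hz.
140 Hz mod fs = 12 Hz.
12 Hz ≤ fs/2 = 16 Hz, appears at 12 Hz.
Distinct values: {4 Hz, 8 Hz, 12 Hz}.

4 Hz, 8 Hz, 12 Hz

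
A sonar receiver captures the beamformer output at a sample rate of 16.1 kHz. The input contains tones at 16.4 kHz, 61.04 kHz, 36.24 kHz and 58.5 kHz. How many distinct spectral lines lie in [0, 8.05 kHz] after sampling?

4

fs/2 = 8.05 kHz.
16.4 kHz mod fs = 0.3 kHz.
0.3 kHz ≤ fs/2 = 8.05 kHz, appears at 0.3 kHz.
61.04 kHz mod fs = 12.74 kHz.
12.74 kHz > fs/2 = 8.05 kHz, folds to fs − 12.74 kHz = 3.36 kHz.
36.24 kHz mod fs = 4.04 kHz.
4.04 kHz ≤ fs/2 = 8.05 kHz, appears at 4.04 kHz.
58.5 kHz mod fs = 10.2 kHz.
10.2 kHz > fs/2 = 8.05 kHz, folds to fs − 10.2 kHz = 5.9 kHz.
Distinct values: {0.3 kHz, 3.36 kHz, 4.04 kHz, 5.9 kHz} → 4.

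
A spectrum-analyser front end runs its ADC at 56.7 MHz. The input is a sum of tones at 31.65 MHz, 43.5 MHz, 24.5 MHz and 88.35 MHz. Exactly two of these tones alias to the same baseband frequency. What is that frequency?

fs/2 = 28.35 MHz.
31.65 MHz > fs/2 = 28.35 MHz, folds to fs − 31.65 MHz = 25.05 MHz.
43.5 MHz > fs/2 = 28.35 MHz, folds to fs − 43.5 MHz = 13.2 MHz.
24.5 MHz ≤ fs/2 = 28.35 MHz, passes unchanged.
88.35 MHz mod fs = 31.65 MHz.
31.65 MHz > fs/2 = 28.35 MHz, folds to fs − 31.65 MHz = 25.05 MHz.
31.65 MHz and 88.35 MHz both map to 25.05 MHz.

25.05 MHz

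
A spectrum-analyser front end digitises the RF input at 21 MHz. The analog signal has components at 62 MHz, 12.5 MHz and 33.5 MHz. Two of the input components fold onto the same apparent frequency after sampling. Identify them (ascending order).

fs/2 = 10.5 MHz.
62 MHz mod fs = 20 MHz.
20 MHz > fs/2 = 10.5 MHz, folds to fs − 20 MHz = 1 MHz.
12.5 MHz > fs/2 = 10.5 MHz, folds to fs − 12.5 MHz = 8.5 MHz.
33.5 MHz mod fs = 12.5 MHz.
12.5 MHz > fs/2 = 10.5 MHz, folds to fs − 12.5 MHz = 8.5 MHz.
12.5 MHz and 33.5 MHz both map to 8.5 MHz.

12.5 MHz, 33.5 MHz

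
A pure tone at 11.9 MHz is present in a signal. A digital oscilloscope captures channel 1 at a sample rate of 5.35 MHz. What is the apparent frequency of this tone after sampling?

1.2 MHz

11.9 MHz mod fs = 1.2 MHz.
1.2 MHz ≤ fs/2 = 2.675 MHz, appears at 1.2 MHz.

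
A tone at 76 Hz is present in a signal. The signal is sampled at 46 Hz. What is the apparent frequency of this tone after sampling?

16 Hz

76 Hz mod fs = 30 Hz.
30 Hz > fs/2 = 23 Hz, folds to fs − 30 Hz = 16 Hz.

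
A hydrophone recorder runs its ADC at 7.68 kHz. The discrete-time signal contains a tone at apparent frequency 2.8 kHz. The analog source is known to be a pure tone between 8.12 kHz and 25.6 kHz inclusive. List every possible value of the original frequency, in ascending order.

10.48 kHz, 12.56 kHz, 18.16 kHz, 20.24 kHz

Frequencies that alias to 2.8 kHz are k·fs ± 2.8 kHz for integer k ≥ 0.
k=0: 2.8 kHz.
k=1: 4.88 kHz, 10.48 kHz.
k=2: 12.56 kHz, 18.16 kHz.
k=3: 20.24 kHz, 25.84 kHz.
k=4: 27.92 kHz, 33.52 kHz.
Within [8.12 kHz, 25.6 kHz]: 10.48 kHz, 12.56 kHz, 18.16 kHz, 20.24 kHz.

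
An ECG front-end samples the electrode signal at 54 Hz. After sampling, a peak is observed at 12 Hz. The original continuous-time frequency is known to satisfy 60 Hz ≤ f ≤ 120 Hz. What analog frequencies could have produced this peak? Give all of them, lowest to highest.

Frequencies that alias to 12 Hz are k·fs ± 12 Hz for integer k ≥ 0.
k=0: 12 Hz.
k=1: 42 Hz, 66 Hz.
k=2: 96 Hz, 120 Hz.
k=3: 150 Hz, 174 Hz.
Within [60 Hz, 120 Hz]: 66 Hz, 96 Hz, 120 Hz.

66 Hz, 96 Hz, 120 Hz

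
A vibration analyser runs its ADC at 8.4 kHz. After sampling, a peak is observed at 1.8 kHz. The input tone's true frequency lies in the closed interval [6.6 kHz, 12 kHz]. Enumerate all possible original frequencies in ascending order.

Frequencies that alias to 1.8 kHz are k·fs ± 1.8 kHz for integer k ≥ 0.
k=0: 1.8 kHz.
k=1: 6.6 kHz, 10.2 kHz.
k=2: 15 kHz, 18.6 kHz.
Within [6.6 kHz, 12 kHz]: 6.6 kHz, 10.2 kHz.

6.6 kHz, 10.2 kHz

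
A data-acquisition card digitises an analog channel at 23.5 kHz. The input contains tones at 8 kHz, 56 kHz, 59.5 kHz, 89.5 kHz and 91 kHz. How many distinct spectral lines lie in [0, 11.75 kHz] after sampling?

fs/2 = 11.75 kHz.
8 kHz ≤ fs/2 = 11.75 kHz, passes unchanged.
56 kHz mod fs = 9 kHz.
9 kHz ≤ fs/2 = 11.75 kHz, appears at 9 kHz.
59.5 kHz mod fs = 12.5 kHz.
12.5 kHz > fs/2 = 11.75 kHz, folds to fs − 12.5 kHz = 11 kHz.
89.5 kHz mod fs = 19 kHz.
19 kHz > fs/2 = 11.75 kHz, folds to fs − 19 kHz = 4.5 kHz.
91 kHz mod fs = 20.5 kHz.
20.5 kHz > fs/2 = 11.75 kHz, folds to fs − 20.5 kHz = 3 kHz.
Distinct values: {3 kHz, 4.5 kHz, 8 kHz, 9 kHz, 11 kHz} → 5.

5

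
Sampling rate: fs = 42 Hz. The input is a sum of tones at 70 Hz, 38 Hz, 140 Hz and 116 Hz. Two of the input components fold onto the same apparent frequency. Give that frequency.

fs/2 = 21 Hz.
70 Hz mod fs = 28 Hz.
28 Hz > fs/2 = 21 Hz, folds to fs − 28 Hz = 14 Hz.
38 Hz > fs/2 = 21 Hz, folds to fs − 38 Hz = 4 Hz.
140 Hz mod fs = 14 Hz.
14 Hz ≤ fs/2 = 21 Hz, appears at 14 Hz.
116 Hz mod fs = 32 Hz.
32 Hz > fs/2 = 21 Hz, folds to fs − 32 Hz = 10 Hz.
70 Hz and 140 Hz both map to 14 Hz.

14 Hz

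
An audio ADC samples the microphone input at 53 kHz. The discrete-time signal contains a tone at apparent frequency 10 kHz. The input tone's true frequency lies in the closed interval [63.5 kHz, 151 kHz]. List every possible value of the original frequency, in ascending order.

96 kHz, 116 kHz, 149 kHz

Frequencies that alias to 10 kHz are k·fs ± 10 kHz for integer k ≥ 0.
k=0: 10 kHz.
k=1: 43 kHz, 63 kHz.
k=2: 96 kHz, 116 kHz.
k=3: 149 kHz, 169 kHz.
k=4: 202 kHz, 222 kHz.
Within [63.5 kHz, 151 kHz]: 96 kHz, 116 kHz, 149 kHz.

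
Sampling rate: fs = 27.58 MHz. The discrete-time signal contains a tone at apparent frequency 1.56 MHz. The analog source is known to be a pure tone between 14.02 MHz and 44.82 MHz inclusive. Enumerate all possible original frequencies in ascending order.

Frequencies that alias to 1.56 MHz are k·fs ± 1.56 MHz for integer k ≥ 0.
k=0: 1.56 MHz.
k=1: 26.02 MHz, 29.14 MHz.
k=2: 53.6 MHz, 56.72 MHz.
Within [14.02 MHz, 44.82 MHz]: 26.02 MHz, 29.14 MHz.

26.02 MHz, 29.14 MHz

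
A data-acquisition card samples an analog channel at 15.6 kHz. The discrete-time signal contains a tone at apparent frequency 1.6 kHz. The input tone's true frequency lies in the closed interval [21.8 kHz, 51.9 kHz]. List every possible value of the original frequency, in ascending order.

29.6 kHz, 32.8 kHz, 45.2 kHz, 48.4 kHz

Frequencies that alias to 1.6 kHz are k·fs ± 1.6 kHz for integer k ≥ 0.
k=0: 1.6 kHz.
k=1: 14 kHz, 17.2 kHz.
k=2: 29.6 kHz, 32.8 kHz.
k=3: 45.2 kHz, 48.4 kHz.
k=4: 60.8 kHz, 64 kHz.
Within [21.8 kHz, 51.9 kHz]: 29.6 kHz, 32.8 kHz, 45.2 kHz, 48.4 kHz.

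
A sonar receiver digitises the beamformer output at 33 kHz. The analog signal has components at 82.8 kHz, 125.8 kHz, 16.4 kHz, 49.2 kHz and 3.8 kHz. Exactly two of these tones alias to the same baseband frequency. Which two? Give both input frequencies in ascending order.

fs/2 = 16.5 kHz.
82.8 kHz mod fs = 16.8 kHz.
16.8 kHz > fs/2 = 16.5 kHz, folds to fs − 16.8 kHz = 16.2 kHz.
125.8 kHz mod fs = 26.8 kHz.
26.8 kHz > fs/2 = 16.5 kHz, folds to fs − 26.8 kHz = 6.2 kHz.
16.4 kHz ≤ fs/2 = 16.5 kHz, passes unchanged.
49.2 kHz mod fs = 16.2 kHz.
16.2 kHz ≤ fs/2 = 16.5 kHz, appears at 16.2 kHz.
3.8 kHz ≤ fs/2 = 16.5 kHz, passes unchanged.
49.2 kHz and 82.8 kHz both map to 16.2 kHz.

49.2 kHz, 82.8 kHz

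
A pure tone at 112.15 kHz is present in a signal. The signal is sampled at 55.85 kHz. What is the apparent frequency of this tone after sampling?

112.15 kHz mod fs = 0.45 kHz.
0.45 kHz ≤ fs/2 = 27.925 kHz, appears at 0.45 kHz.

0.45 kHz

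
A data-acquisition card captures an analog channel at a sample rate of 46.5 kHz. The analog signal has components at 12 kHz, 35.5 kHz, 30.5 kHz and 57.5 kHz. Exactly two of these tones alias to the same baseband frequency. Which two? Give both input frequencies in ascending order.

35.5 kHz, 57.5 kHz

fs/2 = 23.25 kHz.
12 kHz ≤ fs/2 = 23.25 kHz, passes unchanged.
35.5 kHz > fs/2 = 23.25 kHz, folds to fs − 35.5 kHz = 11 kHz.
30.5 kHz > fs/2 = 23.25 kHz, folds to fs − 30.5 kHz = 16 kHz.
57.5 kHz mod fs = 11 kHz.
11 kHz ≤ fs/2 = 23.25 kHz, appears at 11 kHz.
35.5 kHz and 57.5 kHz both map to 11 kHz.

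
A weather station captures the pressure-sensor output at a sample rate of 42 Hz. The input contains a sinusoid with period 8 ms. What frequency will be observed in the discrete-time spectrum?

1 Hz

T = 8 ms → f = 1/T = 125 Hz.
125 Hz mod fs = 41 Hz.
41 Hz > fs/2 = 21 Hz, folds to fs − 41 Hz = 1 Hz.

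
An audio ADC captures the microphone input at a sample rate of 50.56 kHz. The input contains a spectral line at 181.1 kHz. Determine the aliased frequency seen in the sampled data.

181.1 kHz mod fs = 29.42 kHz.
29.42 kHz > fs/2 = 25.28 kHz, folds to fs − 29.42 kHz = 21.14 kHz.

21.14 kHz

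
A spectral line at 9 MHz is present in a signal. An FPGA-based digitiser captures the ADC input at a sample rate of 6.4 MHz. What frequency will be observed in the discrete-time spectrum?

2.6 MHz

9 MHz mod fs = 2.6 MHz.
2.6 MHz ≤ fs/2 = 3.2 MHz, appears at 2.6 MHz.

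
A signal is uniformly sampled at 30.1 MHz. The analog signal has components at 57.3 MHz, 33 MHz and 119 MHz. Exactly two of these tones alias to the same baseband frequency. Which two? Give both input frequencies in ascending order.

fs/2 = 15.05 MHz.
57.3 MHz mod fs = 27.2 MHz.
27.2 MHz > fs/2 = 15.05 MHz, folds to fs − 27.2 MHz = 2.9 MHz.
33 MHz mod fs = 2.9 MHz.
2.9 MHz ≤ fs/2 = 15.05 MHz, appears at 2.9 MHz.
119 MHz mod fs = 28.7 MHz.
28.7 MHz > fs/2 = 15.05 MHz, folds to fs − 28.7 MHz = 1.4 MHz.
33 MHz and 57.3 MHz both map to 2.9 MHz.

33 MHz, 57.3 MHz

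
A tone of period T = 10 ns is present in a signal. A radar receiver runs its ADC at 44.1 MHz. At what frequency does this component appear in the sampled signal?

11.8 MHz

T = 10 ns → f = 1/T = 100 MHz.
100 MHz mod fs = 11.8 MHz.
11.8 MHz ≤ fs/2 = 22.05 MHz, appears at 11.8 MHz.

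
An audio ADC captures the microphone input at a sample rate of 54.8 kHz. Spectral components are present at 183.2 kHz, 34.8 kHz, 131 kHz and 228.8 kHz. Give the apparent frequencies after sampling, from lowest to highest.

9.6 kHz, 18.8 kHz, 20 kHz, 21.4 kHz

fs/2 = 27.4 kHz.
183.2 kHz mod fs = 18.8 kHz.
18.8 kHz ≤ fs/2 = 27.4 kHz, appears at 18.8 kHz.
34.8 kHz > fs/2 = 27.4 kHz, folds to fs − 34.8 kHz = 20 kHz.
131 kHz mod fs = 21.4 kHz.
21.4 kHz ≤ fs/2 = 27.4 kHz, appears at 21.4 kHz.
228.8 kHz mod fs = 9.6 kHz.
9.6 kHz ≤ fs/2 = 27.4 kHz, appears at 9.6 kHz.
Distinct values: {9.6 kHz, 18.8 kHz, 20 kHz, 21.4 kHz}.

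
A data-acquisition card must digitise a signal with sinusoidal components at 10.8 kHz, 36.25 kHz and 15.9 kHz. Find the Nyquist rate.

72.5 kHz

Highest-frequency component: 36.25 kHz.
Nyquist rate = 2 × 36.25 kHz = 72.5 kHz.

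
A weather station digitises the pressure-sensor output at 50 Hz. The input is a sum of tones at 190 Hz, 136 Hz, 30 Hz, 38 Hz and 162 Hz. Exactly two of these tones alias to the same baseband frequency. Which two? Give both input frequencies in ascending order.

38 Hz, 162 Hz

fs/2 = 25 Hz.
190 Hz mod fs = 40 Hz.
40 Hz > fs/2 = 25 Hz, folds to fs − 40 Hz = 10 Hz.
136 Hz mod fs = 36 Hz.
36 Hz > fs/2 = 25 Hz, folds to fs − 36 Hz = 14 Hz.
30 Hz > fs/2 = 25 Hz, folds to fs − 30 Hz = 20 Hz.
38 Hz > fs/2 = 25 Hz, folds to fs − 38 Hz = 12 Hz.
162 Hz mod fs = 12 Hz.
12 Hz ≤ fs/2 = 25 Hz, appears at 12 Hz.
38 Hz and 162 Hz both map to 12 Hz.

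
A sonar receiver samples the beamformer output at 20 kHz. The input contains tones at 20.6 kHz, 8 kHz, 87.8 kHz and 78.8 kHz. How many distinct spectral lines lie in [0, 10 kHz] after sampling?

fs/2 = 10 kHz.
20.6 kHz mod fs = 0.6 kHz.
0.6 kHz ≤ fs/2 = 10 kHz, appears at 0.6 kHz.
8 kHz ≤ fs/2 = 10 kHz, passes unchanged.
87.8 kHz mod fs = 7.8 kHz.
7.8 kHz ≤ fs/2 = 10 kHz, appears at 7.8 kHz.
78.8 kHz mod fs = 18.8 kHz.
18.8 kHz > fs/2 = 10 kHz, folds to fs − 18.8 kHz = 1.2 kHz.
Distinct values: {0.6 kHz, 1.2 kHz, 7.8 kHz, 8 kHz} → 4.

4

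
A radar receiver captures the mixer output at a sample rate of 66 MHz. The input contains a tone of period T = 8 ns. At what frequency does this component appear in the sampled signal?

7 MHz

T = 8 ns → f = 1/T = 125 MHz.
125 MHz mod fs = 59 MHz.
59 MHz > fs/2 = 33 MHz, folds to fs − 59 MHz = 7 MHz.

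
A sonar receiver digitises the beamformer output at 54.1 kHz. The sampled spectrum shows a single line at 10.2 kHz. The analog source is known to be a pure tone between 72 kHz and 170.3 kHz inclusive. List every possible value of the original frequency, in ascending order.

Frequencies that alias to 10.2 kHz are k·fs ± 10.2 kHz for integer k ≥ 0.
k=0: 10.2 kHz.
k=1: 43.9 kHz, 64.3 kHz.
k=2: 98 kHz, 118.4 kHz.
k=3: 152.1 kHz, 172.5 kHz.
k=4: 206.2 kHz, 226.6 kHz.
Within [72 kHz, 170.3 kHz]: 98 kHz, 118.4 kHz, 152.1 kHz.

98 kHz, 118.4 kHz, 152.1 kHz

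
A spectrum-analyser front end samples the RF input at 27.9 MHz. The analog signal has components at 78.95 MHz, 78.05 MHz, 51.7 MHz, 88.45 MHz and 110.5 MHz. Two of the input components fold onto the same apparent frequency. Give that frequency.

4.75 MHz

fs/2 = 13.95 MHz.
78.95 MHz mod fs = 23.15 MHz.
23.15 MHz > fs/2 = 13.95 MHz, folds to fs − 23.15 MHz = 4.75 MHz.
78.05 MHz mod fs = 22.25 MHz.
22.25 MHz > fs/2 = 13.95 MHz, folds to fs − 22.25 MHz = 5.65 MHz.
51.7 MHz mod fs = 23.8 MHz.
23.8 MHz > fs/2 = 13.95 MHz, folds to fs − 23.8 MHz = 4.1 MHz.
88.45 MHz mod fs = 4.75 MHz.
4.75 MHz ≤ fs/2 = 13.95 MHz, appears at 4.75 MHz.
110.5 MHz mod fs = 26.8 MHz.
26.8 MHz > fs/2 = 13.95 MHz, folds to fs − 26.8 MHz = 1.1 MHz.
78.95 MHz and 88.45 MHz both map to 4.75 MHz.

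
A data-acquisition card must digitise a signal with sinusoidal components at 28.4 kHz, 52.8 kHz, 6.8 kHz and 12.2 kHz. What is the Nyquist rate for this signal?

Highest-frequency component: 52.8 kHz.
Nyquist rate = 2 × 52.8 kHz = 105.6 kHz.

105.6 kHz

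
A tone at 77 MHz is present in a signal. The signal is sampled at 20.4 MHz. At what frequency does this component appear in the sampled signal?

4.6 MHz

77 MHz mod fs = 15.8 MHz.
15.8 MHz > fs/2 = 10.2 MHz, folds to fs − 15.8 MHz = 4.6 MHz.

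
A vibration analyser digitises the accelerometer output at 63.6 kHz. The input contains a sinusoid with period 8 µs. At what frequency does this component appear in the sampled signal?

2.2 kHz

T = 8 µs → f = 1/T = 125 kHz.
125 kHz mod fs = 61.4 kHz.
61.4 kHz > fs/2 = 31.8 kHz, folds to fs − 61.4 kHz = 2.2 kHz.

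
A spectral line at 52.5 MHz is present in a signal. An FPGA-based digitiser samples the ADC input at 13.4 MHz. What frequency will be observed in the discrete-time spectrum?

1.1 MHz

52.5 MHz mod fs = 12.3 MHz.
12.3 MHz > fs/2 = 6.7 MHz, folds to fs − 12.3 MHz = 1.1 MHz.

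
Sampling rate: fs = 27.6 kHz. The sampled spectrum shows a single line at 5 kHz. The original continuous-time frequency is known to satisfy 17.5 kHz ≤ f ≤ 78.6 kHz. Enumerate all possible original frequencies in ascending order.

22.6 kHz, 32.6 kHz, 50.2 kHz, 60.2 kHz, 77.8 kHz

Frequencies that alias to 5 kHz are k·fs ± 5 kHz for integer k ≥ 0.
k=0: 5 kHz.
k=1: 22.6 kHz, 32.6 kHz.
k=2: 50.2 kHz, 60.2 kHz.
k=3: 77.8 kHz, 87.8 kHz.
k=4: 105.4 kHz, 115.4 kHz.
Within [17.5 kHz, 78.6 kHz]: 22.6 kHz, 32.6 kHz, 50.2 kHz, 60.2 kHz, 77.8 kHz.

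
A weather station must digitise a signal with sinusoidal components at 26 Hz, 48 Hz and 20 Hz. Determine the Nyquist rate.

96 Hz

Highest-frequency component: 48 Hz.
Nyquist rate = 2 × 48 Hz = 96 Hz.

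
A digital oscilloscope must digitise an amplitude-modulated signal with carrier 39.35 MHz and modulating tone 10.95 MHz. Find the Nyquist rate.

100.6 MHz

AM sidebands sit at fc ± fm = 28.4 MHz and 50.3 MHz.
Highest-frequency component: 50.3 MHz.
Nyquist rate = 2 × 50.3 MHz = 100.6 MHz.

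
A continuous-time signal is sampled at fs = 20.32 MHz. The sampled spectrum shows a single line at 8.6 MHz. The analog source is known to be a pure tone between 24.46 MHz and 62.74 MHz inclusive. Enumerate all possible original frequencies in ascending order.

Frequencies that alias to 8.6 MHz are k·fs ± 8.6 MHz for integer k ≥ 0.
k=0: 8.6 MHz.
k=1: 11.72 MHz, 28.92 MHz.
k=2: 32.04 MHz, 49.24 MHz.
k=3: 52.36 MHz, 69.56 MHz.
k=4: 72.68 MHz, 89.88 MHz.
Within [24.46 MHz, 62.74 MHz]: 28.92 MHz, 32.04 MHz, 49.24 MHz, 52.36 MHz.

28.92 MHz, 32.04 MHz, 49.24 MHz, 52.36 MHz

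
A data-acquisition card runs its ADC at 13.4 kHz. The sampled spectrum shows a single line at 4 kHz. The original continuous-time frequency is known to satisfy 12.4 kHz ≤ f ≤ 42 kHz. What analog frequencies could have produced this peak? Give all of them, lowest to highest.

17.4 kHz, 22.8 kHz, 30.8 kHz, 36.2 kHz

Frequencies that alias to 4 kHz are k·fs ± 4 kHz for integer k ≥ 0.
k=0: 4 kHz.
k=1: 9.4 kHz, 17.4 kHz.
k=2: 22.8 kHz, 30.8 kHz.
k=3: 36.2 kHz, 44.2 kHz.
k=4: 49.6 kHz, 57.6 kHz.
Within [12.4 kHz, 42 kHz]: 17.4 kHz, 22.8 kHz, 30.8 kHz, 36.2 kHz.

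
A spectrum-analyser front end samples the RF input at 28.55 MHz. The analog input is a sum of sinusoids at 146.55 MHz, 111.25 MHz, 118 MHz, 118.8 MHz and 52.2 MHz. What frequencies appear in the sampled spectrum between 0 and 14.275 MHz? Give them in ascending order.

2.95 MHz, 3.8 MHz, 4.6 MHz, 4.9 MHz

fs/2 = 14.275 MHz.
146.55 MHz mod fs = 3.8 MHz.
3.8 MHz ≤ fs/2 = 14.275 MHz, appears at 3.8 MHz.
111.25 MHz mod fs = 25.6 MHz.
25.6 MHz > fs/2 = 14.275 MHz, folds to fs − 25.6 MHz = 2.95 MHz.
118 MHz mod fs = 3.8 MHz.
3.8 MHz ≤ fs/2 = 14.275 MHz, appears at 3.8 MHz.
118.8 MHz mod fs = 4.6 MHz.
4.6 MHz ≤ fs/2 = 14.275 MHz, appears at 4.6 MHz.
52.2 MHz mod fs = 23.65 MHz.
23.65 MHz > fs/2 = 14.275 MHz, folds to fs − 23.65 MHz = 4.9 MHz.
Distinct values: {2.95 MHz, 3.8 MHz, 4.6 MHz, 4.9 MHz}.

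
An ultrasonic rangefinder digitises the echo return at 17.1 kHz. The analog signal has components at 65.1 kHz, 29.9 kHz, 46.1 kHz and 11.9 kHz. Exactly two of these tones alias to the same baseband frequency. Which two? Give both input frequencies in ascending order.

fs/2 = 8.55 kHz.
65.1 kHz mod fs = 13.8 kHz.
13.8 kHz > fs/2 = 8.55 kHz, folds to fs − 13.8 kHz = 3.3 kHz.
29.9 kHz mod fs = 12.8 kHz.
12.8 kHz > fs/2 = 8.55 kHz, folds to fs − 12.8 kHz = 4.3 kHz.
46.1 kHz mod fs = 11.9 kHz.
11.9 kHz > fs/2 = 8.55 kHz, folds to fs − 11.9 kHz = 5.2 kHz.
11.9 kHz > fs/2 = 8.55 kHz, folds to fs − 11.9 kHz = 5.2 kHz.
11.9 kHz and 46.1 kHz both map to 5.2 kHz.

11.9 kHz, 46.1 kHz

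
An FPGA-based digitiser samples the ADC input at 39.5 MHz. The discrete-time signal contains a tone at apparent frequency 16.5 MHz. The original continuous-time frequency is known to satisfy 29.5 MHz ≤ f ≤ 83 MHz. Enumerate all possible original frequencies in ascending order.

56 MHz, 62.5 MHz

Frequencies that alias to 16.5 MHz are k·fs ± 16.5 MHz for integer k ≥ 0.
k=0: 16.5 MHz.
k=1: 23 MHz, 56 MHz.
k=2: 62.5 MHz, 95.5 MHz.
k=3: 102 MHz, 135 MHz.
Within [29.5 MHz, 83 MHz]: 56 MHz, 62.5 MHz.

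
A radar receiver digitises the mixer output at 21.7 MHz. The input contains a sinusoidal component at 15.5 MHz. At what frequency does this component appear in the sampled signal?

6.2 MHz

15.5 MHz > fs/2 = 10.85 MHz, folds to fs − 15.5 MHz = 6.2 MHz.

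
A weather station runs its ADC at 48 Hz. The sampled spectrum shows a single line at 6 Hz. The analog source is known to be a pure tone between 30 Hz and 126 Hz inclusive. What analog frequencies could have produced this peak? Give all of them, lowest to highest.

42 Hz, 54 Hz, 90 Hz, 102 Hz

Frequencies that alias to 6 Hz are k·fs ± 6 Hz for integer k ≥ 0.
k=0: 6 Hz.
k=1: 42 Hz, 54 Hz.
k=2: 90 Hz, 102 Hz.
k=3: 138 Hz, 150 Hz.
Within [30 Hz, 126 Hz]: 42 Hz, 54 Hz, 90 Hz, 102 Hz.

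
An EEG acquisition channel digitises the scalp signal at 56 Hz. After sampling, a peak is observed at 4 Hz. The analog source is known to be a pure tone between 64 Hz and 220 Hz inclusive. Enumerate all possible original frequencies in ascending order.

108 Hz, 116 Hz, 164 Hz, 172 Hz, 220 Hz

Frequencies that alias to 4 Hz are k·fs ± 4 Hz for integer k ≥ 0.
k=0: 4 Hz.
k=1: 52 Hz, 60 Hz.
k=2: 108 Hz, 116 Hz.
k=3: 164 Hz, 172 Hz.
k=4: 220 Hz, 228 Hz.
k=5: 276 Hz, 284 Hz.
Within [64 Hz, 220 Hz]: 108 Hz, 116 Hz, 164 Hz, 172 Hz, 220 Hz.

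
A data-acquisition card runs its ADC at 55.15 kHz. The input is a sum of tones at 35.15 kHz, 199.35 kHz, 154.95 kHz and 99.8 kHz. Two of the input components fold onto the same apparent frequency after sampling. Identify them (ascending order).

fs/2 = 27.575 kHz.
35.15 kHz > fs/2 = 27.575 kHz, folds to fs − 35.15 kHz = 20 kHz.
199.35 kHz mod fs = 33.9 kHz.
33.9 kHz > fs/2 = 27.575 kHz, folds to fs − 33.9 kHz = 21.25 kHz.
154.95 kHz mod fs = 44.65 kHz.
44.65 kHz > fs/2 = 27.575 kHz, folds to fs − 44.65 kHz = 10.5 kHz.
99.8 kHz mod fs = 44.65 kHz.
44.65 kHz > fs/2 = 27.575 kHz, folds to fs − 44.65 kHz = 10.5 kHz.
99.8 kHz and 154.95 kHz both map to 10.5 kHz.

99.8 kHz, 154.95 kHz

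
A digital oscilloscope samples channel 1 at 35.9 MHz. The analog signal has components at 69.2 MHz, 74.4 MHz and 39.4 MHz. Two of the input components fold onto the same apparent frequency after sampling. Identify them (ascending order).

69.2 MHz, 74.4 MHz

fs/2 = 17.95 MHz.
69.2 MHz mod fs = 33.3 MHz.
33.3 MHz > fs/2 = 17.95 MHz, folds to fs − 33.3 MHz = 2.6 MHz.
74.4 MHz mod fs = 2.6 MHz.
2.6 MHz ≤ fs/2 = 17.95 MHz, appears at 2.6 MHz.
39.4 MHz mod fs = 3.5 MHz.
3.5 MHz ≤ fs/2 = 17.95 MHz, appears at 3.5 MHz.
69.2 MHz and 74.4 MHz both map to 2.6 MHz.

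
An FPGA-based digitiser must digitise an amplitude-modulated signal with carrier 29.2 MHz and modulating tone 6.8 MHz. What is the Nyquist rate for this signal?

AM sidebands sit at fc ± fm = 22.4 MHz and 36 MHz.
Highest-frequency component: 36 MHz.
Nyquist rate = 2 × 36 MHz = 72 MHz.

72 MHz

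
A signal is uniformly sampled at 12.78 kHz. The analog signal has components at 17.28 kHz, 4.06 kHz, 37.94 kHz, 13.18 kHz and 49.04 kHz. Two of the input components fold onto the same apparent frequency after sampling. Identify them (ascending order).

13.18 kHz, 37.94 kHz

fs/2 = 6.39 kHz.
17.28 kHz mod fs = 4.5 kHz.
4.5 kHz ≤ fs/2 = 6.39 kHz, appears at 4.5 kHz.
4.06 kHz ≤ fs/2 = 6.39 kHz, passes unchanged.
37.94 kHz mod fs = 12.38 kHz.
12.38 kHz > fs/2 = 6.39 kHz, folds to fs − 12.38 kHz = 0.4 kHz.
13.18 kHz mod fs = 0.4 kHz.
0.4 kHz ≤ fs/2 = 6.39 kHz, appears at 0.4 kHz.
49.04 kHz mod fs = 10.7 kHz.
10.7 kHz > fs/2 = 6.39 kHz, folds to fs − 10.7 kHz = 2.08 kHz.
13.18 kHz and 37.94 kHz both map to 0.4 kHz.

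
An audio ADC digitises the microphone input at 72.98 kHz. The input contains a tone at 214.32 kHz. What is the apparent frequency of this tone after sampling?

214.32 kHz mod fs = 68.36 kHz.
68.36 kHz > fs/2 = 36.49 kHz, folds to fs − 68.36 kHz = 4.62 kHz.

4.62 kHz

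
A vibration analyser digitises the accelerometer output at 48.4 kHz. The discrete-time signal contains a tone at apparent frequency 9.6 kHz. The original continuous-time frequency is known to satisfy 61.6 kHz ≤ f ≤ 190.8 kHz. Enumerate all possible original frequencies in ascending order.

87.2 kHz, 106.4 kHz, 135.6 kHz, 154.8 kHz, 184 kHz

Frequencies that alias to 9.6 kHz are k·fs ± 9.6 kHz for integer k ≥ 0.
k=0: 9.6 kHz.
k=1: 38.8 kHz, 58 kHz.
k=2: 87.2 kHz, 106.4 kHz.
k=3: 135.6 kHz, 154.8 kHz.
k=4: 184 kHz, 203.2 kHz.
k=5: 232.4 kHz, 251.6 kHz.
Within [61.6 kHz, 190.8 kHz]: 87.2 kHz, 106.4 kHz, 135.6 kHz, 154.8 kHz, 184 kHz.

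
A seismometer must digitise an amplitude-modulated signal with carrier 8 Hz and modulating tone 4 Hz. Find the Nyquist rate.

AM sidebands sit at fc ± fm = 4 Hz and 12 Hz.
Highest-frequency component: 12 Hz.
Nyquist rate = 2 × 12 Hz = 24 Hz.

24 Hz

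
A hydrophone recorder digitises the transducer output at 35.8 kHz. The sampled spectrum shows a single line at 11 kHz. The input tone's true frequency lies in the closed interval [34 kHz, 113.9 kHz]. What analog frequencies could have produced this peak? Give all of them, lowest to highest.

46.8 kHz, 60.6 kHz, 82.6 kHz, 96.4 kHz

Frequencies that alias to 11 kHz are k·fs ± 11 kHz for integer k ≥ 0.
k=0: 11 kHz.
k=1: 24.8 kHz, 46.8 kHz.
k=2: 60.6 kHz, 82.6 kHz.
k=3: 96.4 kHz, 118.4 kHz.
k=4: 132.2 kHz, 154.2 kHz.
Within [34 kHz, 113.9 kHz]: 46.8 kHz, 60.6 kHz, 82.6 kHz, 96.4 kHz.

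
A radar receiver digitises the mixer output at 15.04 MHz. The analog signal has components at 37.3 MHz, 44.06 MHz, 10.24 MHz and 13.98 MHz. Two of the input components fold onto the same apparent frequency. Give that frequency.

1.06 MHz

fs/2 = 7.52 MHz.
37.3 MHz mod fs = 7.22 MHz.
7.22 MHz ≤ fs/2 = 7.52 MHz, appears at 7.22 MHz.
44.06 MHz mod fs = 13.98 MHz.
13.98 MHz > fs/2 = 7.52 MHz, folds to fs − 13.98 MHz = 1.06 MHz.
10.24 MHz > fs/2 = 7.52 MHz, folds to fs − 10.24 MHz = 4.8 MHz.
13.98 MHz > fs/2 = 7.52 MHz, folds to fs − 13.98 MHz = 1.06 MHz.
13.98 MHz and 44.06 MHz both map to 1.06 MHz.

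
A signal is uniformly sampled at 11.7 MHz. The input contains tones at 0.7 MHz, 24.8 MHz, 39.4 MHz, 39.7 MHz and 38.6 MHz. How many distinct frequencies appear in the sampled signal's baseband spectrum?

5

fs/2 = 5.85 MHz.
0.7 MHz ≤ fs/2 = 5.85 MHz, passes unchanged.
24.8 MHz mod fs = 1.4 MHz.
1.4 MHz ≤ fs/2 = 5.85 MHz, appears at 1.4 MHz.
39.4 MHz mod fs = 4.3 MHz.
4.3 MHz ≤ fs/2 = 5.85 MHz, appears at 4.3 MHz.
39.7 MHz mod fs = 4.6 MHz.
4.6 MHz ≤ fs/2 = 5.85 MHz, appears at 4.6 MHz.
38.6 MHz mod fs = 3.5 MHz.
3.5 MHz ≤ fs/2 = 5.85 MHz, appears at 3.5 MHz.
Distinct values: {0.7 MHz, 1.4 MHz, 3.5 MHz, 4.3 MHz, 4.6 MHz} → 5.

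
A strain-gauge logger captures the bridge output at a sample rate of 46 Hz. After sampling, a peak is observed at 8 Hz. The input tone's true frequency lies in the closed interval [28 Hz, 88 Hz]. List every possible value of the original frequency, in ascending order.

Frequencies that alias to 8 Hz are k·fs ± 8 Hz for integer k ≥ 0.
k=0: 8 Hz.
k=1: 38 Hz, 54 Hz.
k=2: 84 Hz, 100 Hz.
k=3: 130 Hz, 146 Hz.
Within [28 Hz, 88 Hz]: 38 Hz, 54 Hz, 84 Hz.

38 Hz, 54 Hz, 84 Hz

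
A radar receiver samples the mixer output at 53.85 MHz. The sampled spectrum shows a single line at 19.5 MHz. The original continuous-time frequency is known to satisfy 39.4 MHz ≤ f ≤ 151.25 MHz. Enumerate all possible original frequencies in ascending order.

Frequencies that alias to 19.5 MHz are k·fs ± 19.5 MHz for integer k ≥ 0.
k=0: 19.5 MHz.
k=1: 34.35 MHz, 73.35 MHz.
k=2: 88.2 MHz, 127.2 MHz.
k=3: 142.05 MHz, 181.05 MHz.
k=4: 195.9 MHz, 234.9 MHz.
Within [39.4 MHz, 151.25 MHz]: 73.35 MHz, 88.2 MHz, 127.2 MHz, 142.05 MHz.

73.35 MHz, 88.2 MHz, 127.2 MHz, 142.05 MHz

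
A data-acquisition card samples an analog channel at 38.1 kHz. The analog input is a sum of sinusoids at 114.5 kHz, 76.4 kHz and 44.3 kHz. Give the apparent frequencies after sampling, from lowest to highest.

fs/2 = 19.05 kHz.
114.5 kHz mod fs = 0.2 kHz.
0.2 kHz ≤ fs/2 = 19.05 kHz, appears at 0.2 kHz.
76.4 kHz mod fs = 0.2 kHz.
0.2 kHz ≤ fs/2 = 19.05 kHz, appears at 0.2 kHz.
44.3 kHz mod fs = 6.2 kHz.
6.2 kHz ≤ fs/2 = 19.05 kHz, appears at 6.2 kHz.
Distinct values: {0.2 kHz, 6.2 kHz}.

0.2 kHz, 6.2 kHz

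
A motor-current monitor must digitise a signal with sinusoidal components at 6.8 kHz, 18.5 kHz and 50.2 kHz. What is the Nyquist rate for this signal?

Highest-frequency component: 50.2 kHz.
Nyquist rate = 2 × 50.2 kHz = 100.4 kHz.

100.4 kHz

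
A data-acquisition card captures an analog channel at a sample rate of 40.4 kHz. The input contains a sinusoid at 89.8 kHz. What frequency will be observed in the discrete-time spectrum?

9 kHz

89.8 kHz mod fs = 9 kHz.
9 kHz ≤ fs/2 = 20.2 kHz, appears at 9 kHz.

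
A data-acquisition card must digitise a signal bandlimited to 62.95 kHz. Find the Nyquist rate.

125.9 kHz

Nyquist rate = 2 × 62.95 kHz = 125.9 kHz.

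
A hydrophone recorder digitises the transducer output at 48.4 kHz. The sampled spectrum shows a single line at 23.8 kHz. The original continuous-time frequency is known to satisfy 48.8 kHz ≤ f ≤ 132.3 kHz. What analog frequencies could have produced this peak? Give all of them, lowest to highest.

72.2 kHz, 73 kHz, 120.6 kHz, 121.4 kHz

Frequencies that alias to 23.8 kHz are k·fs ± 23.8 kHz for integer k ≥ 0.
k=0: 23.8 kHz.
k=1: 24.6 kHz, 72.2 kHz.
k=2: 73 kHz, 120.6 kHz.
k=3: 121.4 kHz, 169 kHz.
k=4: 169.8 kHz, 217.4 kHz.
Within [48.8 kHz, 132.3 kHz]: 72.2 kHz, 73 kHz, 120.6 kHz, 121.4 kHz.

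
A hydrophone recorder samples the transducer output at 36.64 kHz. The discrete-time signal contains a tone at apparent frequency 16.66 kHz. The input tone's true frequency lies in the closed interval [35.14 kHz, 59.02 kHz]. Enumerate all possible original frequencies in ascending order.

53.3 kHz, 56.62 kHz

Frequencies that alias to 16.66 kHz are k·fs ± 16.66 kHz for integer k ≥ 0.
k=0: 16.66 kHz.
k=1: 19.98 kHz, 53.3 kHz.
k=2: 56.62 kHz, 89.94 kHz.
k=3: 93.26 kHz, 126.58 kHz.
Within [35.14 kHz, 59.02 kHz]: 53.3 kHz, 56.62 kHz.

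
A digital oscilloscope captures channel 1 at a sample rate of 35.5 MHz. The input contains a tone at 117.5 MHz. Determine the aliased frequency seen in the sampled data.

117.5 MHz mod fs = 11 MHz.
11 MHz ≤ fs/2 = 17.75 MHz, appears at 11 MHz.

11 MHz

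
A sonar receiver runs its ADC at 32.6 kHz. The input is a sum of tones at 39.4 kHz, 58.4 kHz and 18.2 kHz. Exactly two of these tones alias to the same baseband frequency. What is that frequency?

fs/2 = 16.3 kHz.
39.4 kHz mod fs = 6.8 kHz.
6.8 kHz ≤ fs/2 = 16.3 kHz, appears at 6.8 kHz.
58.4 kHz mod fs = 25.8 kHz.
25.8 kHz > fs/2 = 16.3 kHz, folds to fs − 25.8 kHz = 6.8 kHz.
18.2 kHz > fs/2 = 16.3 kHz, folds to fs − 18.2 kHz = 14.4 kHz.
39.4 kHz and 58.4 kHz both map to 6.8 kHz.

6.8 kHz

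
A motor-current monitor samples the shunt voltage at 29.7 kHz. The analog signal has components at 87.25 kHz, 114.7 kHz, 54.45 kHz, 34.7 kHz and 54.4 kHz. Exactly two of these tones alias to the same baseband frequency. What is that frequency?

5 kHz

fs/2 = 14.85 kHz.
87.25 kHz mod fs = 27.85 kHz.
27.85 kHz > fs/2 = 14.85 kHz, folds to fs − 27.85 kHz = 1.85 kHz.
114.7 kHz mod fs = 25.6 kHz.
25.6 kHz > fs/2 = 14.85 kHz, folds to fs − 25.6 kHz = 4.1 kHz.
54.45 kHz mod fs = 24.75 kHz.
24.75 kHz > fs/2 = 14.85 kHz, folds to fs − 24.75 kHz = 4.95 kHz.
34.7 kHz mod fs = 5 kHz.
5 kHz ≤ fs/2 = 14.85 kHz, appears at 5 kHz.
54.4 kHz mod fs = 24.7 kHz.
24.7 kHz > fs/2 = 14.85 kHz, folds to fs − 24.7 kHz = 5 kHz.
34.7 kHz and 54.4 kHz both map to 5 kHz.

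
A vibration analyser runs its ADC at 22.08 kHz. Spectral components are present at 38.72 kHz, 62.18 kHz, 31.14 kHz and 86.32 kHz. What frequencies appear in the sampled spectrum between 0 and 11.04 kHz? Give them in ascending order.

fs/2 = 11.04 kHz.
38.72 kHz mod fs = 16.64 kHz.
16.64 kHz > fs/2 = 11.04 kHz, folds to fs − 16.64 kHz = 5.44 kHz.
62.18 kHz mod fs = 18.02 kHz.
18.02 kHz > fs/2 = 11.04 kHz, folds to fs − 18.02 kHz = 4.06 kHz.
31.14 kHz mod fs = 9.06 kHz.
9.06 kHz ≤ fs/2 = 11.04 kHz, appears at 9.06 kHz.
86.32 kHz mod fs = 20.08 kHz.
20.08 kHz > fs/2 = 11.04 kHz, folds to fs − 20.08 kHz = 2 kHz.
Distinct values: {2 kHz, 4.06 kHz, 5.44 kHz, 9.06 kHz}.

2 kHz, 4.06 kHz, 5.44 kHz, 9.06 kHz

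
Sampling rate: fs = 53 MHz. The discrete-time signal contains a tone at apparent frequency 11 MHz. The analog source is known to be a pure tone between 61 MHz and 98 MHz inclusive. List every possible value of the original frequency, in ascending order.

64 MHz, 95 MHz

Frequencies that alias to 11 MHz are k·fs ± 11 MHz for integer k ≥ 0.
k=0: 11 MHz.
k=1: 42 MHz, 64 MHz.
k=2: 95 MHz, 117 MHz.
k=3: 148 MHz, 170 MHz.
Within [61 MHz, 98 MHz]: 64 MHz, 95 MHz.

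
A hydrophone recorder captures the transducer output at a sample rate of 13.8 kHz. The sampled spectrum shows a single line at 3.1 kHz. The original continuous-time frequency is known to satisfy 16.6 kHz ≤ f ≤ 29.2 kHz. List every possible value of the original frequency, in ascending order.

16.9 kHz, 24.5 kHz

Frequencies that alias to 3.1 kHz are k·fs ± 3.1 kHz for integer k ≥ 0.
k=0: 3.1 kHz.
k=1: 10.7 kHz, 16.9 kHz.
k=2: 24.5 kHz, 30.7 kHz.
k=3: 38.3 kHz, 44.5 kHz.
Within [16.6 kHz, 29.2 kHz]: 16.9 kHz, 24.5 kHz.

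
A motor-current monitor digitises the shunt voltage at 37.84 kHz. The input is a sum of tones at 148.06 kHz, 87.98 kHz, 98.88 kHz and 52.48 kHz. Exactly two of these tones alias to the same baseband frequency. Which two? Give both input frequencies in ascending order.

52.48 kHz, 98.88 kHz

fs/2 = 18.92 kHz.
148.06 kHz mod fs = 34.54 kHz.
34.54 kHz > fs/2 = 18.92 kHz, folds to fs − 34.54 kHz = 3.3 kHz.
87.98 kHz mod fs = 12.3 kHz.
12.3 kHz ≤ fs/2 = 18.92 kHz, appears at 12.3 kHz.
98.88 kHz mod fs = 23.2 kHz.
23.2 kHz > fs/2 = 18.92 kHz, folds to fs − 23.2 kHz = 14.64 kHz.
52.48 kHz mod fs = 14.64 kHz.
14.64 kHz ≤ fs/2 = 18.92 kHz, appears at 14.64 kHz.
52.48 kHz and 98.88 kHz both map to 14.64 kHz.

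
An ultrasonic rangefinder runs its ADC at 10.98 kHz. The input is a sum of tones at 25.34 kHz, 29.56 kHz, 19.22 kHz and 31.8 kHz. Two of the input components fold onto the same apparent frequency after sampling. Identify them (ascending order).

25.34 kHz, 29.56 kHz

fs/2 = 5.49 kHz.
25.34 kHz mod fs = 3.38 kHz.
3.38 kHz ≤ fs/2 = 5.49 kHz, appears at 3.38 kHz.
29.56 kHz mod fs = 7.6 kHz.
7.6 kHz > fs/2 = 5.49 kHz, folds to fs − 7.6 kHz = 3.38 kHz.
19.22 kHz mod fs = 8.24 kHz.
8.24 kHz > fs/2 = 5.49 kHz, folds to fs − 8.24 kHz = 2.74 kHz.
31.8 kHz mod fs = 9.84 kHz.
9.84 kHz > fs/2 = 5.49 kHz, folds to fs − 9.84 kHz = 1.14 kHz.
25.34 kHz and 29.56 kHz both map to 3.38 kHz.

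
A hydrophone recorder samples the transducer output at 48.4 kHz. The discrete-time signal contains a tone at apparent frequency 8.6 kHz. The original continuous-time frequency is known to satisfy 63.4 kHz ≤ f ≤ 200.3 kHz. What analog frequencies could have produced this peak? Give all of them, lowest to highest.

Frequencies that alias to 8.6 kHz are k·fs ± 8.6 kHz for integer k ≥ 0.
k=0: 8.6 kHz.
k=1: 39.8 kHz, 57 kHz.
k=2: 88.2 kHz, 105.4 kHz.
k=3: 136.6 kHz, 153.8 kHz.
k=4: 185 kHz, 202.2 kHz.
k=5: 233.4 kHz, 250.6 kHz.
Within [63.4 kHz, 200.3 kHz]: 88.2 kHz, 105.4 kHz, 136.6 kHz, 153.8 kHz, 185 kHz.

88.2 kHz, 105.4 kHz, 136.6 kHz, 153.8 kHz, 185 kHz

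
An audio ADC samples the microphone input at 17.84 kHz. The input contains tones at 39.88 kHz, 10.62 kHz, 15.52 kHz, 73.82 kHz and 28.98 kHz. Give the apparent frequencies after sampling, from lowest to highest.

fs/2 = 8.92 kHz.
39.88 kHz mod fs = 4.2 kHz.
4.2 kHz ≤ fs/2 = 8.92 kHz, appears at 4.2 kHz.
10.62 kHz > fs/2 = 8.92 kHz, folds to fs − 10.62 kHz = 7.22 kHz.
15.52 kHz > fs/2 = 8.92 kHz, folds to fs − 15.52 kHz = 2.32 kHz.
73.82 kHz mod fs = 2.46 kHz.
2.46 kHz ≤ fs/2 = 8.92 kHz, appears at 2.46 kHz.
28.98 kHz mod fs = 11.14 kHz.
11.14 kHz > fs/2 = 8.92 kHz, folds to fs − 11.14 kHz = 6.7 kHz.
Distinct values: {2.32 kHz, 2.46 kHz, 4.2 kHz, 6.7 kHz, 7.22 kHz}.

2.32 kHz, 2.46 kHz, 4.2 kHz, 6.7 kHz, 7.22 kHz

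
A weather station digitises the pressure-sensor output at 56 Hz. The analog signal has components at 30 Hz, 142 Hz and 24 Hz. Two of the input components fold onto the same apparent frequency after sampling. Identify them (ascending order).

fs/2 = 28 Hz.
30 Hz > fs/2 = 28 Hz, folds to fs − 30 Hz = 26 Hz.
142 Hz mod fs = 30 Hz.
30 Hz > fs/2 = 28 Hz, folds to fs − 30 Hz = 26 Hz.
24 Hz ≤ fs/2 = 28 Hz, passes unchanged.
30 Hz and 142 Hz both map to 26 Hz.

30 Hz, 142 Hz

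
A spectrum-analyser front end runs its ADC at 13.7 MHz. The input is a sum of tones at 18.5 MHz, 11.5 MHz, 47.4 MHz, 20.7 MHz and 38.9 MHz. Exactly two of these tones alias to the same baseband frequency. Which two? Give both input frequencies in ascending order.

11.5 MHz, 38.9 MHz

fs/2 = 6.85 MHz.
18.5 MHz mod fs = 4.8 MHz.
4.8 MHz ≤ fs/2 = 6.85 MHz, appears at 4.8 MHz.
11.5 MHz > fs/2 = 6.85 MHz, folds to fs − 11.5 MHz = 2.2 MHz.
47.4 MHz mod fs = 6.3 MHz.
6.3 MHz ≤ fs/2 = 6.85 MHz, appears at 6.3 MHz.
20.7 MHz mod fs = 7 MHz.
7 MHz > fs/2 = 6.85 MHz, folds to fs − 7 MHz = 6.7 MHz.
38.9 MHz mod fs = 11.5 MHz.
11.5 MHz > fs/2 = 6.85 MHz, folds to fs − 11.5 MHz = 2.2 MHz.
11.5 MHz and 38.9 MHz both map to 2.2 MHz.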